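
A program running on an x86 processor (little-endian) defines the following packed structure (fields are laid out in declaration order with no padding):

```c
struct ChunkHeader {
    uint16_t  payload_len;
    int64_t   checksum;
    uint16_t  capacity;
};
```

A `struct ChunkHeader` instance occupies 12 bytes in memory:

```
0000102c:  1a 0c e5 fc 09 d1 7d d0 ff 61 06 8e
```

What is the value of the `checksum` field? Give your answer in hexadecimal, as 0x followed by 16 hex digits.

`checksum` follows `payload_len` (2 bytes), so it starts at byte offset 2 and occupies 8 bytes.
Bytes at offsets 2..9: E5 FC 09 D1 7D D0 FF 61.
In little-endian order the low byte comes first in memory.
Reassemble most-significant byte first: 61 FF D0 7D D1 09 FC E5 → 0x61FFD07DD109FCE5.

0x61FFD07DD109FCE5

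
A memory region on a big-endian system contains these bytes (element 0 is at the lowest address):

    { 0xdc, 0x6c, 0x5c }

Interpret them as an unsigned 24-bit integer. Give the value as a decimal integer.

14445660

In big-endian order the high byte comes first in memory.
The bytes are already most-significant first: 0xDC6C5C.
0xDC6C5C = 14445660.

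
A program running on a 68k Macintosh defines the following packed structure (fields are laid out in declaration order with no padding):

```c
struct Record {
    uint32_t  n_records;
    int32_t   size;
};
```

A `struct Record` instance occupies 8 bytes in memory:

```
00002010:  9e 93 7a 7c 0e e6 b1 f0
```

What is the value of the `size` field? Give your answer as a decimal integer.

`size` follows `n_records` (4 bytes), so it starts at byte offset 4 and occupies 4 bytes.
Bytes at offsets 4..7: 0E E6 B1 F0.
In big-endian order the high byte comes first in memory.
The bytes are already most-significant first: 0x0EE6B1F0.
0x0EE6B1F0 = 249999856.

249999856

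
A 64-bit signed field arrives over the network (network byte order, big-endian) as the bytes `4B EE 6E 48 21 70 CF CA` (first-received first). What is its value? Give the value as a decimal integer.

Big-endian stores the most-significant byte at the lowest address.
The bytes are already most-significant first: 0x4BEE6E482170CFCA.
0x4BEE6E482170CFCA = 5471431853379473354.

5471431853379473354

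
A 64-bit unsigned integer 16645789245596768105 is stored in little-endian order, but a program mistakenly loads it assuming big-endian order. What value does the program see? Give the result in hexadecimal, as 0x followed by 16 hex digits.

0x6917D02D20B901E7

16645789245596768105 in 64-bit hexadecimal is 0xE701B9202DD01769.
Stored little-endian, the bytes at ascending addresses are 69 17 D0 2D 20 B9 01 E7.
Read back as big-endian, the last byte is least significant, giving 0x6917D02D20B901E7.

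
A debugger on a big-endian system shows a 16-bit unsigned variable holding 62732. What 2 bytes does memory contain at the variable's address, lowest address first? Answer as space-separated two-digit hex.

F5 0C

62732 in hexadecimal, padded to 16 bits, is 0xF50C.
Split into bytes (most-significant first): F5 0C.
Big-endian stores the most-significant byte at the lowest address.
So the memory order matches the most-significant-first order: F5 0C.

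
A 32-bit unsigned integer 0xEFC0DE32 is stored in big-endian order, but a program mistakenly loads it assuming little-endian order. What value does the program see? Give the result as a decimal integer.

Stored big-endian, the bytes at ascending addresses are EF C0 DE 32.
Read back as little-endian, the first byte is least significant, giving 0x32DEC0EF.
0x32DEC0EF = 853459183.

853459183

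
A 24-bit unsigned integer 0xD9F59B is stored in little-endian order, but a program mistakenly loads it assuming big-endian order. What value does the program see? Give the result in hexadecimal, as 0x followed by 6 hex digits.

Stored little-endian, the bytes at ascending addresses are 9B F5 D9.
Read back as big-endian, the last byte is least significant, giving 0x9BF5D9.

0x9BF5D9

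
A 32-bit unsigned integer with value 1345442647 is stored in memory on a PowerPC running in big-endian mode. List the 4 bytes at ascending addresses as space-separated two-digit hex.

1345442647 in hexadecimal, padded to 32 bits, is 0x5031D357.
Split into bytes (most-significant first): 50 31 D3 57.
Big-endian stores the most-significant byte at the lowest address.
So the memory order matches the most-significant-first order: 50 31 D3 57.

50 31 D3 57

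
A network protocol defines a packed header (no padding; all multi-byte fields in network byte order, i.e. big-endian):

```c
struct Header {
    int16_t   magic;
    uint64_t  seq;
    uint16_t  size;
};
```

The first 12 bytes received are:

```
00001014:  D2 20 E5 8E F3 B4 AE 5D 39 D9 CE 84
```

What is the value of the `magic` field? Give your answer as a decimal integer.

-11744

`magic` is the first field, at byte offset 0, occupying 2 bytes.
Bytes at offsets 0..1: D2 20.
Big-endian: lowest address holds the most-significant byte.
The bytes are already most-significant first: 0xD220.
Top bit is set, so as a signed 16-bit value this is 0xD220 − 2^16 = -11744.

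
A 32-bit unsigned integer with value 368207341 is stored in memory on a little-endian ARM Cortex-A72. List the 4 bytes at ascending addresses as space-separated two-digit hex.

368207341 in hexadecimal, padded to 32 bits, is 0x15F265ED.
Split into bytes (most-significant first): 15 F2 65 ED.
In little-endian order the low byte comes first in memory.
So at ascending addresses the bytes are ED 65 F2 15.

ED 65 F2 15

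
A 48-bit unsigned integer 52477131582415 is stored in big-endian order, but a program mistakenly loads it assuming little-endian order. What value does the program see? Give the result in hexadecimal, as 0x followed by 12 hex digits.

52477131582415 in 48-bit hexadecimal is 0x2FBA48C96BCF.
Stored big-endian, the bytes at ascending addresses are 2F BA 48 C9 6B CF.
Read back as little-endian, the first byte is least significant, giving 0xCF6BC948BA2F.

0xCF6BC948BA2F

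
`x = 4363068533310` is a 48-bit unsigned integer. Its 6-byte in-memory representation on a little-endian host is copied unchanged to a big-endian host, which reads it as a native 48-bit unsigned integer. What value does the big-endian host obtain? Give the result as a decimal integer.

4363068533310 in 48-bit hexadecimal is 0x03F7DB266A3E.
Stored little-endian, the bytes at ascending addresses are 3E 6A 26 DB F7 03.
Read back as big-endian, the last byte is least significant, giving 0x3E6A26DBF703.
0x3E6A26DBF703 = 68625639405315.

68625639405315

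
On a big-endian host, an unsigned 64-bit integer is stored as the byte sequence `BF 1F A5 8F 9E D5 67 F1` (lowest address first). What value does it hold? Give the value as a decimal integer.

Big-endian stores the most-significant byte at the lowest address.
The bytes are already most-significant first: 0xBF1FA58F9ED567F1.
0xBF1FA58F9ED567F1 = 13771908221785958385.

13771908221785958385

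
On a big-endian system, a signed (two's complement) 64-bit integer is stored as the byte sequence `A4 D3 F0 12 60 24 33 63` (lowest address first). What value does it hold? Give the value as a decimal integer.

-6569643469690358941

Big-endian stores the most-significant byte at the lowest address.
The bytes are already most-significant first: 0xA4D3F01260243363.
Top bit is set, so as a signed 64-bit value this is 0xA4D3F01260243363 − 2^64 = -6569643469690358941.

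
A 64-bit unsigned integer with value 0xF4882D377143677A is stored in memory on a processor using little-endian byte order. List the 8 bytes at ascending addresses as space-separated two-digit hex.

Split into bytes (most-significant first): F4 88 2D 37 71 43 67 7A.
Little-endian stores the least-significant byte at the lowest address.
So at ascending addresses the bytes are 7A 67 43 71 37 2D 88 F4.

7A 67 43 71 37 2D 88 F4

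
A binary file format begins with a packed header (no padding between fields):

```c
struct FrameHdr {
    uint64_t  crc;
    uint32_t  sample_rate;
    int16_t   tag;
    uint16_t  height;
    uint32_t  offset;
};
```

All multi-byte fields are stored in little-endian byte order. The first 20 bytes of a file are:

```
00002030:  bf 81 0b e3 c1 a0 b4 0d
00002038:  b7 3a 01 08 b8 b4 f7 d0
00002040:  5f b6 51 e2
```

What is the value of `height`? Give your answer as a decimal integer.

`height` follows `crc` (8 B), `sample_rate` (4 B), `tag` (2 B), so it starts at offset 8 + 4 + 2 = 14 and occupies 2 bytes.
Bytes at offsets 14..15: F7 D0.
In little-endian order the low byte comes first in memory.
Reassemble most-significant byte first: D0 F7 → 0xD0F7.
0xD0F7 = 53495.

53495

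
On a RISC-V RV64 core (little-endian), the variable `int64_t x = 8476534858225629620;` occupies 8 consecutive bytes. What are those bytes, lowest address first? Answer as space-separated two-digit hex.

B4 39 C1 FE 8A B3 A2 75

8476534858225629620 in hexadecimal, padded to 64 bits, is 0x75A2B38AFEC139B4.
Split into bytes (most-significant first): 75 A2 B3 8A FE C1 39 B4.
Little-endian stores the least-significant byte at the lowest address.
So at ascending addresses the bytes are B4 39 C1 FE 8A B3 A2 75.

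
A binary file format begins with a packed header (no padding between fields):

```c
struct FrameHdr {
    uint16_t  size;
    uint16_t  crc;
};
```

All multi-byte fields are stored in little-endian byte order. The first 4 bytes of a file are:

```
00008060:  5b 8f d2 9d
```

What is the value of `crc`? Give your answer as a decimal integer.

`crc` follows `size` (2 bytes), so it starts at byte offset 2 and occupies 2 bytes.
Bytes at offsets 2..3: D2 9D.
Little-endian: lowest address holds the least-significant byte.
Reassemble most-significant byte first: 9D D2 → 0x9DD2.
0x9DD2 = 40402.

40402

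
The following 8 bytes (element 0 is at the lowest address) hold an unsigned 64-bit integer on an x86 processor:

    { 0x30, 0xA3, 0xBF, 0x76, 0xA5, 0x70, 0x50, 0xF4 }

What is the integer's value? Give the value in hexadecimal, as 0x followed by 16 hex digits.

Little-endian stores the least-significant byte at the lowest address.
Reassemble most-significant byte first: F4 50 70 A5 76 BF A3 30 → 0xF45070A576BFA330.

0xF45070A576BFA330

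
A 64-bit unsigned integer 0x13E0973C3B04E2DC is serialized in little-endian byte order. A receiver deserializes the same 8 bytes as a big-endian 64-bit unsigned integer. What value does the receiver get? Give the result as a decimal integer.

15916288685546922003

Stored little-endian, the bytes at ascending addresses are DC E2 04 3B 3C 97 E0 13.
Read back as big-endian, the last byte is least significant, giving 0xDCE2043B3C97E013.
0xDCE2043B3C97E013 = 15916288685546922003.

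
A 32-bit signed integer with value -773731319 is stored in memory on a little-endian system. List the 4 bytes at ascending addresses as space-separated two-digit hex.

09 CC E1 D1

Two's complement of -773731319 in 32 bits: 773731319 = 0x2E1E33F7; invert → 0xD1E1CC08; add 1 → 0xD1E1CC09.
Split into bytes (most-significant first): D1 E1 CC 09.
Little-endian: lowest address holds the least-significant byte.
So at ascending addresses the bytes are 09 CC E1 D1.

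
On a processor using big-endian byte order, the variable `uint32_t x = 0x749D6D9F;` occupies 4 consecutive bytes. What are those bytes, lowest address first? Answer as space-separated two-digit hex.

74 9D 6D 9F

Split into bytes (most-significant first): 74 9D 6D 9F.
Big-endian: lowest address holds the most-significant byte.
So the memory order matches the most-significant-first order: 74 9D 6D 9F.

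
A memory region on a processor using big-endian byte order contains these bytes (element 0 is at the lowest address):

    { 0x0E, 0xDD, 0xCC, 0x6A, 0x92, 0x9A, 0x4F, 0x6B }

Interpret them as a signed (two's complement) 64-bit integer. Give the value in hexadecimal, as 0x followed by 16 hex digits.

In big-endian order the high byte comes first in memory.
The bytes are already most-significant first: 0x0EDDCC6A929A4F6B.

0x0EDDCC6A929A4F6B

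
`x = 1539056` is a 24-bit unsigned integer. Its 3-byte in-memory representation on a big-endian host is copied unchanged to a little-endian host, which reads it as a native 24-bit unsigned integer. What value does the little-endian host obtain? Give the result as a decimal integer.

1539056 in 24-bit hexadecimal is 0x177BF0.
Stored big-endian, the bytes at ascending addresses are 17 7B F0.
Read back as little-endian, the first byte is least significant, giving 0xF07B17.
0xF07B17 = 15760151.

15760151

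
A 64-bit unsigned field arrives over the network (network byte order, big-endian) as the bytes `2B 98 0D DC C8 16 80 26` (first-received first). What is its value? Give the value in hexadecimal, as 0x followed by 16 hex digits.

Big-endian: lowest address holds the most-significant byte.
The bytes are already most-significant first: 0x2B980DDCC8168026.

0x2B980DDCC8168026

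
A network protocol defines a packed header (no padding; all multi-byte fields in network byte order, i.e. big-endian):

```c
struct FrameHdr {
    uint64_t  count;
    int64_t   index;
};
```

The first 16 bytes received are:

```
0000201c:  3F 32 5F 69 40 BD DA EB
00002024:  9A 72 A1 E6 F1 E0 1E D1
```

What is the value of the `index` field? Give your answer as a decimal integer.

-7317608431251087663

`index` follows `count` (8 bytes), so it starts at byte offset 8 and occupies 8 bytes.
Bytes at offsets 8..15: 9A 72 A1 E6 F1 E0 1E D1.
Big-endian: lowest address holds the most-significant byte.
The bytes are already most-significant first: 0x9A72A1E6F1E01ED1.
Top bit is set, so as a signed 64-bit value this is 0x9A72A1E6F1E01ED1 − 2^64 = -7317608431251087663.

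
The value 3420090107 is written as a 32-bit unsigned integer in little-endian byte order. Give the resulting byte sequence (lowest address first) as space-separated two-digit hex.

3420090107 in hexadecimal, padded to 32 bits, is 0xCBDA6EFB.
Split into bytes (most-significant first): CB DA 6E FB.
In little-endian order the low byte comes first in memory.
So at ascending addresses the bytes are FB 6E DA CB.

FB 6E DA CB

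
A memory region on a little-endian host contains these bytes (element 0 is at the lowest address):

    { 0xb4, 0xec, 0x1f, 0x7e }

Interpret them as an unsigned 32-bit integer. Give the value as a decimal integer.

2116021428

Little-endian: lowest address holds the least-significant byte.
Reassemble most-significant byte first: 7E 1F EC B4 → 0x7E1FECB4.
0x7E1FECB4 = 2116021428.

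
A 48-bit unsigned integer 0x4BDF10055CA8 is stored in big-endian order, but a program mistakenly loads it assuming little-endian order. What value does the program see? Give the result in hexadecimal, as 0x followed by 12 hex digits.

Stored big-endian, the bytes at ascending addresses are 4B DF 10 05 5C A8.
Read back as little-endian, the first byte is least significant, giving 0xA85C0510DF4B.

0xA85C0510DF4B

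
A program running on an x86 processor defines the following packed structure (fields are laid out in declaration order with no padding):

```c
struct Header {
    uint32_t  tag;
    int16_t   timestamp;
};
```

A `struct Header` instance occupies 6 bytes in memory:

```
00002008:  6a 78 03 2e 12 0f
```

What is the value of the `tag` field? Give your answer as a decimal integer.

771979370

`tag` is the first field, at byte offset 0, occupying 4 bytes.
Bytes at offsets 0..3: 6A 78 03 2E.
Little-endian stores the least-significant byte at the lowest address.
Reassemble most-significant byte first: 2E 03 78 6A → 0x2E03786A.
0x2E03786A = 771979370.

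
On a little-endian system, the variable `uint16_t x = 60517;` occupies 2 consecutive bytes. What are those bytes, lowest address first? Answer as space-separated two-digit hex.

65 EC

60517 in hexadecimal, padded to 16 bits, is 0xEC65.
Split into bytes (most-significant first): EC 65.
In little-endian order the low byte comes first in memory.
So at ascending addresses the bytes are 65 EC.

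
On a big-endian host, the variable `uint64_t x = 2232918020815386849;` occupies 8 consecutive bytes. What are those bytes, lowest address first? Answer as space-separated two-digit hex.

1E FC EB 1C 03 44 F8 E1

2232918020815386849 in hexadecimal, padded to 64 bits, is 0x1EFCEB1C0344F8E1.
Split into bytes (most-significant first): 1E FC EB 1C 03 44 F8 E1.
Big-endian: lowest address holds the most-significant byte.
So the memory order matches the most-significant-first order: 1E FC EB 1C 03 44 F8 E1.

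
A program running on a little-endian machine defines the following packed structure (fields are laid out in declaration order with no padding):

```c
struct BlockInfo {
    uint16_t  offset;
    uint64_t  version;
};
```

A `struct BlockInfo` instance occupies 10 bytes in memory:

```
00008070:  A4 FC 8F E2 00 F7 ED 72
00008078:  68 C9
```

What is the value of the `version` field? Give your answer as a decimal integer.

14512976165578269327

`version` follows `offset` (2 bytes), so it starts at byte offset 2 and occupies 8 bytes.
Bytes at offsets 2..9: 8F E2 00 F7 ED 72 68 C9.
Little-endian: lowest address holds the least-significant byte.
Reassemble most-significant byte first: C9 68 72 ED F7 00 E2 8F → 0xC96872EDF700E28F.
0xC96872EDF700E28F = 14512976165578269327.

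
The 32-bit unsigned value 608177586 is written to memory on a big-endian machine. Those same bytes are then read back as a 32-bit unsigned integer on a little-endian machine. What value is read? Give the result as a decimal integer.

608177586 in 32-bit hexadecimal is 0x24400DB2.
Stored big-endian, the bytes at ascending addresses are 24 40 0D B2.
Read back as little-endian, the first byte is least significant, giving 0xB20D4024.
0xB20D4024 = 2987212836.

2987212836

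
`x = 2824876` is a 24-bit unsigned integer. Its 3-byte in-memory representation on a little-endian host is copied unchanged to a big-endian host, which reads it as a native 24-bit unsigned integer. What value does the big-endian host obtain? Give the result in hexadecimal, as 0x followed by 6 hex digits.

0xAC1A2B

2824876 in 24-bit hexadecimal is 0x2B1AAC.
Stored little-endian, the bytes at ascending addresses are AC 1A 2B.
Read back as big-endian, the last byte is least significant, giving 0xAC1A2B.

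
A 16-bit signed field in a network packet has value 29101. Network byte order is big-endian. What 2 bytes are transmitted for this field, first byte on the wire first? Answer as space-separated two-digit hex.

29101 in hexadecimal, padded to 16 bits, is 0x71AD.
Split into bytes (most-significant first): 71 AD.
Big-endian stores the most-significant byte at the lowest address.
So the memory order matches the most-significant-first order: 71 AD.

71 AD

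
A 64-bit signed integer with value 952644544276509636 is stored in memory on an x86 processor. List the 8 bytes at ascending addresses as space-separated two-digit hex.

C4 B3 D0 6A 2A 79 38 0D

952644544276509636 in hexadecimal, padded to 64 bits, is 0x0D38792A6AD0B3C4.
Split into bytes (most-significant first): 0D 38 79 2A 6A D0 B3 C4.
Little-endian: lowest address holds the least-significant byte.
So at ascending addresses the bytes are C4 B3 D0 6A 2A 79 38 0D.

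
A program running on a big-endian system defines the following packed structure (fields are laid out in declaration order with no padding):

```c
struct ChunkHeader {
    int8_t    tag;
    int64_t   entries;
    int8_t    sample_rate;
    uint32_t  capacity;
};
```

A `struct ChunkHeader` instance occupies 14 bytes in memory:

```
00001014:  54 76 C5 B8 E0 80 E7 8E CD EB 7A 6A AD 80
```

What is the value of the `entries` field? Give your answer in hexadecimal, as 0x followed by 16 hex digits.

0x76C5B8E080E78ECD

`entries` follows `tag` (1 byte), so it starts at byte offset 1 and occupies 8 bytes.
Bytes at offsets 1..8: 76 C5 B8 E0 80 E7 8E CD.
In big-endian order the high byte comes first in memory.
The bytes are already most-significant first: 0x76C5B8E080E78ECD.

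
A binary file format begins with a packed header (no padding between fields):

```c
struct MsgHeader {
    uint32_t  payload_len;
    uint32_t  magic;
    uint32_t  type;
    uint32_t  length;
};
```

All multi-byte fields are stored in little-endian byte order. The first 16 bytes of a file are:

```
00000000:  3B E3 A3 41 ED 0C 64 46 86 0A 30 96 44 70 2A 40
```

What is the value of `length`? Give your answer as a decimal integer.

1076523076

`length` follows `payload_len` (4 B), `magic` (4 B), `type` (4 B), so it starts at offset 4 + 4 + 4 = 12 and occupies 4 bytes.
Bytes at offsets 12..15: 44 70 2A 40.
Little-endian stores the least-significant byte at the lowest address.
Reassemble most-significant byte first: 40 2A 70 44 → 0x402A7044.
0x402A7044 = 1076523076.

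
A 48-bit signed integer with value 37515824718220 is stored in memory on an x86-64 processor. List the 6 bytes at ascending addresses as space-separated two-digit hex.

8C E1 67 D5 1E 22

37515824718220 in hexadecimal, padded to 48 bits, is 0x221ED567E18C.
Split into bytes (most-significant first): 22 1E D5 67 E1 8C.
Little-endian: lowest address holds the least-significant byte.
So at ascending addresses the bytes are 8C E1 67 D5 1E 22.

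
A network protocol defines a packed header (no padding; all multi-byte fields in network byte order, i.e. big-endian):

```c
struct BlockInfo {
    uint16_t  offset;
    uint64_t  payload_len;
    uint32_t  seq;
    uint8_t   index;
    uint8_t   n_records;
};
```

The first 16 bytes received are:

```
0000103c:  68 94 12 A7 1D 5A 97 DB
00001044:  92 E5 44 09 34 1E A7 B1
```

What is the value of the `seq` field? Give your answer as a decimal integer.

`seq` follows `offset` (2 B), `payload_len` (8 B), so it starts at offset 2 + 8 = 10 and occupies 4 bytes.
Bytes at offsets 10..13: 44 09 34 1E.
In big-endian order the high byte comes first in memory.
The bytes are already most-significant first: 0x4409341E.
0x4409341E = 1141453854.

1141453854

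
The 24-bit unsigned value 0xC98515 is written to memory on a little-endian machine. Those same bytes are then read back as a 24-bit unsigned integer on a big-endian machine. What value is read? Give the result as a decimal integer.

Stored little-endian, the bytes at ascending addresses are 15 85 C9.
Read back as big-endian, the last byte is least significant, giving 0x1585C9.
0x1585C9 = 1410505.

1410505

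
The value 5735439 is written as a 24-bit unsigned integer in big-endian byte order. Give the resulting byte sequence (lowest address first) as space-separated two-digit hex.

57 84 0F

5735439 in hexadecimal, padded to 24 bits, is 0x57840F.
Split into bytes (most-significant first): 57 84 0F.
Big-endian stores the most-significant byte at the lowest address.
So the memory order matches the most-significant-first order: 57 84 0F.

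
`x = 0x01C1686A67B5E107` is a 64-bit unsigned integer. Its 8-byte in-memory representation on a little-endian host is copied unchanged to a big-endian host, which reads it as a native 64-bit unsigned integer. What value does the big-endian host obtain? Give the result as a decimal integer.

567934483796902145

Stored little-endian, the bytes at ascending addresses are 07 E1 B5 67 6A 68 C1 01.
Read back as big-endian, the last byte is least significant, giving 0x07E1B5676A68C101.
0x07E1B5676A68C101 = 567934483796902145.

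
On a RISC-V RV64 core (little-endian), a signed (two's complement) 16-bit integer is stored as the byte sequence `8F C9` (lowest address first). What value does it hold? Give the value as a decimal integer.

Little-endian stores the least-significant byte at the lowest address.
Reassemble most-significant byte first: C9 8F → 0xC98F.
Top bit is set, so as a signed 16-bit value this is 0xC98F − 2^16 = -13937.

-13937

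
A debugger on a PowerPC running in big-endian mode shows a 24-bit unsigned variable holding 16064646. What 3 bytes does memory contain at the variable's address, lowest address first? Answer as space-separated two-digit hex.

16064646 in hexadecimal, padded to 24 bits, is 0xF52086.
Split into bytes (most-significant first): F5 20 86.
Big-endian stores the most-significant byte at the lowest address.
So the memory order matches the most-significant-first order: F5 20 86.

F5 20 86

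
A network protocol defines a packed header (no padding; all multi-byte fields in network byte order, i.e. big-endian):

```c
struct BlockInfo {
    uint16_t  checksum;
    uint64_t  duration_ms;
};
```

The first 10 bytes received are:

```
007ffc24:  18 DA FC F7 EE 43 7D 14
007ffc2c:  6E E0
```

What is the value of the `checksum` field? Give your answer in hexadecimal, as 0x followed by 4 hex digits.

0x18DA

`checksum` is the first field, at byte offset 0, occupying 2 bytes.
Bytes at offsets 0..1: 18 DA.
Big-endian stores the most-significant byte at the lowest address.
The bytes are already most-significant first: 0x18DA.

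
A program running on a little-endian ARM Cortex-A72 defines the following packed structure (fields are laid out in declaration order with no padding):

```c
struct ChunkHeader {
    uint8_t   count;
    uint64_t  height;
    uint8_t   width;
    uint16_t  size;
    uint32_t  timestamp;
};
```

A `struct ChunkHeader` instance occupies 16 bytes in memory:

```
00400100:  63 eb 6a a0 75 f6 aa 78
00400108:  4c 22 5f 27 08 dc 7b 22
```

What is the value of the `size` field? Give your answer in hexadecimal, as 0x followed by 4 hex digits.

0x275F

`size` follows `count` (1 B), `height` (8 B), `width` (1 B), so it starts at offset 1 + 8 + 1 = 10 and occupies 2 bytes.
Bytes at offsets 10..11: 5F 27.
In little-endian order the low byte comes first in memory.
Reassemble most-significant byte first: 27 5F → 0x275F.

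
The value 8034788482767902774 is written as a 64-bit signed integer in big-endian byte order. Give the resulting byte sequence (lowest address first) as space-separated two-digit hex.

6F 81 4D 8E 10 C7 D8 36

8034788482767902774 in hexadecimal, padded to 64 bits, is 0x6F814D8E10C7D836.
Split into bytes (most-significant first): 6F 81 4D 8E 10 C7 D8 36.
In big-endian order the high byte comes first in memory.
So the memory order matches the most-significant-first order: 6F 81 4D 8E 10 C7 D8 36.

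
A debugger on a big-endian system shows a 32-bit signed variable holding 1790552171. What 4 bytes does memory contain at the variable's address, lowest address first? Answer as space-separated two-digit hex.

1790552171 in hexadecimal, padded to 32 bits, is 0x6AB9A86B.
Split into bytes (most-significant first): 6A B9 A8 6B.
In big-endian order the high byte comes first in memory.
So the memory order matches the most-significant-first order: 6A B9 A8 6B.

6A B9 A8 6B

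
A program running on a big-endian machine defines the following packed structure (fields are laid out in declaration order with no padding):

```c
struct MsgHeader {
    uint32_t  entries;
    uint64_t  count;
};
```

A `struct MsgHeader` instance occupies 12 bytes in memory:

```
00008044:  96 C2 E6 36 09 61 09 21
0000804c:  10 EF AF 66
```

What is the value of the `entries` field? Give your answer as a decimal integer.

2529355318

`entries` is the first field, at byte offset 0, occupying 4 bytes.
Bytes at offsets 0..3: 96 C2 E6 36.
In big-endian order the high byte comes first in memory.
The bytes are already most-significant first: 0x96C2E636.
0x96C2E636 = 2529355318.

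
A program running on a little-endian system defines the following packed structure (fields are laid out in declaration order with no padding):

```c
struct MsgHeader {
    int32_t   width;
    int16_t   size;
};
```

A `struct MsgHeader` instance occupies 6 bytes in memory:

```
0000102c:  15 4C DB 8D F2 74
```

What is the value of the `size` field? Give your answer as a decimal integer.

`size` follows `width` (4 bytes), so it starts at byte offset 4 and occupies 2 bytes.
Bytes at offsets 4..5: F2 74.
Little-endian stores the least-significant byte at the lowest address.
Reassemble most-significant byte first: 74 F2 → 0x74F2.
0x74F2 = 29938.

29938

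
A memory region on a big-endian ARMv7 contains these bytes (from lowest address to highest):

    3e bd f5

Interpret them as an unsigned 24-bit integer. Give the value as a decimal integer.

4111861

Big-endian: lowest address holds the most-significant byte.
The bytes are already most-significant first: 0x3EBDF5.
0x3EBDF5 = 4111861.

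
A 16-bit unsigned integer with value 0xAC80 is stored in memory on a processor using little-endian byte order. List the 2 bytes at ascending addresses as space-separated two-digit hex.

Split into bytes (most-significant first): AC 80.
Little-endian: lowest address holds the least-significant byte.
So at ascending addresses the bytes are 80 AC.

80 AC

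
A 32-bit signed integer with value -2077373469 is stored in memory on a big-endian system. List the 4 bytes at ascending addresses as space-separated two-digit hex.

84 2D CB E3

Two's complement of -2077373469 in 32 bits: 2077373469 = 0x7BD2341D; invert → 0x842DCBE2; add 1 → 0x842DCBE3.
Split into bytes (most-significant first): 84 2D CB E3.
Big-endian stores the most-significant byte at the lowest address.
So the memory order matches the most-significant-first order: 84 2D CB E3.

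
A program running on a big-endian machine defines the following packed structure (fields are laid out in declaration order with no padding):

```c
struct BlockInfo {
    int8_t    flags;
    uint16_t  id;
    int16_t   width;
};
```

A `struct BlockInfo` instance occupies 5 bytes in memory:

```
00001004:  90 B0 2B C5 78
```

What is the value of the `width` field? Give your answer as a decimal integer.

`width` follows `flags` (1 B), `id` (2 B), so it starts at offset 1 + 2 = 3 and occupies 2 bytes.
Bytes at offsets 3..4: C5 78.
Big-endian: lowest address holds the most-significant byte.
The bytes are already most-significant first: 0xC578.
Top bit is set, so as a signed 16-bit value this is 0xC578 − 2^16 = -14984.

-14984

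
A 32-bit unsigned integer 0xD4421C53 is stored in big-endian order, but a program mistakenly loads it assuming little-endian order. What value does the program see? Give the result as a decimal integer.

Stored big-endian, the bytes at ascending addresses are D4 42 1C 53.
Read back as little-endian, the first byte is least significant, giving 0x531C42D4.
0x531C42D4 = 1394361044.

1394361044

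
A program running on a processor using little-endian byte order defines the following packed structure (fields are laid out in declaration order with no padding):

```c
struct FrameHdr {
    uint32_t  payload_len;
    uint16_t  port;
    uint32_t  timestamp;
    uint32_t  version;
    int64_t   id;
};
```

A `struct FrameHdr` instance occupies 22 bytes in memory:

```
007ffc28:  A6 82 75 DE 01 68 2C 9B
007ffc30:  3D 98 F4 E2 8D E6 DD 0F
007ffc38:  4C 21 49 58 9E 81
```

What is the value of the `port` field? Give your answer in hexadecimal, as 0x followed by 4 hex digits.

`port` follows `payload_len` (4 bytes), so it starts at byte offset 4 and occupies 2 bytes.
Bytes at offsets 4..5: 01 68.
In little-endian order the low byte comes first in memory.
Reassemble most-significant byte first: 68 01 → 0x6801.

0x6801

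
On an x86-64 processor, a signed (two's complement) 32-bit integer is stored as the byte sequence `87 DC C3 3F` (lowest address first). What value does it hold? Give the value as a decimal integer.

1069800583

Little-endian: lowest address holds the least-significant byte.
Reassemble most-significant byte first: 3F C3 DC 87 → 0x3FC3DC87.
0x3FC3DC87 = 1069800583.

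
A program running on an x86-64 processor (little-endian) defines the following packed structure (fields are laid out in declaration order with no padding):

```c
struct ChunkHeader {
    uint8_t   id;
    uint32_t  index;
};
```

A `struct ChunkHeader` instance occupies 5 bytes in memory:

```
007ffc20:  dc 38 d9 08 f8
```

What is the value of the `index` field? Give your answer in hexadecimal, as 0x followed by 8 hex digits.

0xF808D938

`index` follows `id` (1 byte), so it starts at byte offset 1 and occupies 4 bytes.
Bytes at offsets 1..4: 38 D9 08 F8.
Little-endian stores the least-significant byte at the lowest address.
Reassemble most-significant byte first: F8 08 D9 38 → 0xF808D938.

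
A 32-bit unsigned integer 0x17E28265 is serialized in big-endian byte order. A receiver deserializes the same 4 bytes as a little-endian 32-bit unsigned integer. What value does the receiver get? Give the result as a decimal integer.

1703076375

Stored big-endian, the bytes at ascending addresses are 17 E2 82 65.
Read back as little-endian, the first byte is least significant, giving 0x6582E217.
0x6582E217 = 1703076375.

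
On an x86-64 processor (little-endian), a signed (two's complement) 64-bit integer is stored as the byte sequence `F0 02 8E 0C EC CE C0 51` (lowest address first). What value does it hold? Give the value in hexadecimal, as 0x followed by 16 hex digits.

0x51C0CEEC0C8E02F0

Little-endian stores the least-significant byte at the lowest address.
Reassemble most-significant byte first: 51 C0 CE EC 0C 8E 02 F0 → 0x51C0CEEC0C8E02F0.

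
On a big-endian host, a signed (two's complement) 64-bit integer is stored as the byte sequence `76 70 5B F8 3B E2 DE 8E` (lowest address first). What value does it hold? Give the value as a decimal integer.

Big-endian stores the most-significant byte at the lowest address.
The bytes are already most-significant first: 0x76705BF83BE2DE8E.
0x76705BF83BE2DE8E = 8534422415581830798.

8534422415581830798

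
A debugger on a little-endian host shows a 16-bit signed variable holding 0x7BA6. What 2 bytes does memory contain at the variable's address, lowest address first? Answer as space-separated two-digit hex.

Split into bytes (most-significant first): 7B A6.
Little-endian stores the least-significant byte at the lowest address.
So at ascending addresses the bytes are A6 7B.

A6 7B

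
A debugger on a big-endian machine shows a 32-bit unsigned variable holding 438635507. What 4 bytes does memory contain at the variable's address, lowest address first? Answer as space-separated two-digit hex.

1A 25 0B F3

438635507 in hexadecimal, padded to 32 bits, is 0x1A250BF3.
Split into bytes (most-significant first): 1A 25 0B F3.
In big-endian order the high byte comes first in memory.
So the memory order matches the most-significant-first order: 1A 25 0B F3.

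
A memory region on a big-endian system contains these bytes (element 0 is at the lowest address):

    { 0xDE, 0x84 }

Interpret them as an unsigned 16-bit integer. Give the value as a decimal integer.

Big-endian: lowest address holds the most-significant byte.
The bytes are already most-significant first: 0xDE84.
0xDE84 = 56964.

56964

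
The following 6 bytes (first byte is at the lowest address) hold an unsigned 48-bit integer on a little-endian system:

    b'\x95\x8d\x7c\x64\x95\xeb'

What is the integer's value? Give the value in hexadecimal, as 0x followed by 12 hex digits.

Little-endian: lowest address holds the least-significant byte.
Reassemble most-significant byte first: EB 95 64 7C 8D 95 → 0xEB95647C8D95.

0xEB95647C8D95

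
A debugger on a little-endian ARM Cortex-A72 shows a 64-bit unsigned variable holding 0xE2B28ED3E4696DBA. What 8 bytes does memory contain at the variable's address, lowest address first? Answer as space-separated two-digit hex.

Split into bytes (most-significant first): E2 B2 8E D3 E4 69 6D BA.
Little-endian stores the least-significant byte at the lowest address.
So at ascending addresses the bytes are BA 6D 69 E4 D3 8E B2 E2.

BA 6D 69 E4 D3 8E B2 E2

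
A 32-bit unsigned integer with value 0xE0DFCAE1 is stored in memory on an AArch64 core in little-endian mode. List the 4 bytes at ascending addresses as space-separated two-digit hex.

E1 CA DF E0

Split into bytes (most-significant first): E0 DF CA E1.
In little-endian order the low byte comes first in memory.
So at ascending addresses the bytes are E1 CA DF E0.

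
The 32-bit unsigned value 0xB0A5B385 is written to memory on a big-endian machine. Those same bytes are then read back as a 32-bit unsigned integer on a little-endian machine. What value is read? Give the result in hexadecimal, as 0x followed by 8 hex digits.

Stored big-endian, the bytes at ascending addresses are B0 A5 B3 85.
Read back as little-endian, the first byte is least significant, giving 0x85B3A5B0.

0x85B3A5B0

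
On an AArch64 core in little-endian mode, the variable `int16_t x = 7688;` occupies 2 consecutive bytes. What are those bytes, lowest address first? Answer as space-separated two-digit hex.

7688 in hexadecimal, padded to 16 bits, is 0x1E08.
Split into bytes (most-significant first): 1E 08.
Little-endian stores the least-significant byte at the lowest address.
So at ascending addresses the bytes are 08 1E.

08 1E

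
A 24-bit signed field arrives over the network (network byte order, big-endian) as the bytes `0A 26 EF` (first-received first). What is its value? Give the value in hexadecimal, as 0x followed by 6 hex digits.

0x0A26EF

In big-endian order the high byte comes first in memory.
The bytes are already most-significant first: 0x0A26EF.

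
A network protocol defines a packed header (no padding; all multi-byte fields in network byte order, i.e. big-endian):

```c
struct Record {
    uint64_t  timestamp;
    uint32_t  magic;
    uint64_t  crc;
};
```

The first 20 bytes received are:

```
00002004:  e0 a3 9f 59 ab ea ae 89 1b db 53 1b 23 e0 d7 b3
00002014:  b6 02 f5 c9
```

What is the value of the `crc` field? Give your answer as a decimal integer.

`crc` follows `timestamp` (8 B), `magic` (4 B), so it starts at offset 8 + 4 = 12 and occupies 8 bytes.
Bytes at offsets 12..19: 23 E0 D7 B3 B6 02 F5 C9.
Big-endian stores the most-significant byte at the lowest address.
The bytes are already most-significant first: 0x23E0D7B3B602F5C9.
0x23E0D7B3B602F5C9 = 2585303352963429833.

2585303352963429833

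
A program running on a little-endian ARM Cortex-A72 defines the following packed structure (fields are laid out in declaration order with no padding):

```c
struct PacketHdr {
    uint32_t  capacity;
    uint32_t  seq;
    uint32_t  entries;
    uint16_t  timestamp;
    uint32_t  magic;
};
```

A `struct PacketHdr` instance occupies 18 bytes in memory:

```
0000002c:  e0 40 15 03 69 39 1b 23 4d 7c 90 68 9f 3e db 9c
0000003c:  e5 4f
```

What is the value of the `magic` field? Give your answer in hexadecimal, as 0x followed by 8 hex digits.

`magic` follows `capacity` (4 B), `seq` (4 B), `entries` (4 B), `timestamp` (2 B), so it starts at offset 4 + 4 + 4 + 2 = 14 and occupies 4 bytes.
Bytes at offsets 14..17: DB 9C E5 4F.
In little-endian order the low byte comes first in memory.
Reassemble most-significant byte first: 4F E5 9C DB → 0x4FE59CDB.

0x4FE59CDB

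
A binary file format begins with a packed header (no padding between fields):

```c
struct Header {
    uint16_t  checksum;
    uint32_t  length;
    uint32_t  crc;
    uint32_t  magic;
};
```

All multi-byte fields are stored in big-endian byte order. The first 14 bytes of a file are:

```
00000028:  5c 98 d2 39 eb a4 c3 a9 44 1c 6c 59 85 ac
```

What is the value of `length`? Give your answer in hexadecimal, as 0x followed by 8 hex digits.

0xD239EBA4

`length` follows `checksum` (2 bytes), so it starts at byte offset 2 and occupies 4 bytes.
Bytes at offsets 2..5: D2 39 EB A4.
In big-endian order the high byte comes first in memory.
The bytes are already most-significant first: 0xD239EBA4.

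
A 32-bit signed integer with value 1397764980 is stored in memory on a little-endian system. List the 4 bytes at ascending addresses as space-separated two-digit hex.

74 33 50 53

1397764980 in hexadecimal, padded to 32 bits, is 0x53503374.
Split into bytes (most-significant first): 53 50 33 74.
Little-endian stores the least-significant byte at the lowest address.
So at ascending addresses the bytes are 74 33 50 53.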